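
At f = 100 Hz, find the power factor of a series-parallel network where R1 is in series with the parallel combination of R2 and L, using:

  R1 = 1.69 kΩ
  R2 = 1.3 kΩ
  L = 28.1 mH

Step 1 — Angular frequency: ω = 2π·f = 2π·100 = 628.3 rad/s.
Step 2 — Component impedances:
  R1: Z = R = 1690 Ω
  R2: Z = R = 1300 Ω
  L: Z = jωL = j·628.3·0.0281 = 0 + j17.66 Ω
Step 3 — Parallel branch: R2 || L = 1/(1/R2 + 1/L) = 0.2397 + j17.65 Ω.
Step 4 — Series with R1: Z_total = R1 + (R2 || L) = 1690 + j17.65 Ω = 1690∠0.6° Ω.
Step 5 — Power factor: PF = cos(φ) = Re(Z)/|Z| = 1690.2/1690.3 = 0.9999.
Step 6 — Type: Im(Z) = 17.65 ⇒ lagging (phase φ = 0.6°).

PF = 0.9999 (lagging, φ = 0.6°)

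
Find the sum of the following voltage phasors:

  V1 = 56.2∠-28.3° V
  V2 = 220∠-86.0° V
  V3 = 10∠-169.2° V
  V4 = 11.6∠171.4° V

Step 1 — Convert each phasor to rectangular form:
  V1 = 56.2·(cos(-28.3°) + j·sin(-28.3°)) = 49.48 - j26.64 V
  V2 = 220·(cos(-86.0°) + j·sin(-86.0°)) = 15.35 - j219.5 V
  V3 = 10·(cos(-169.2°) + j·sin(-169.2°)) = -9.823 - j1.874 V
  V4 = 11.6·(cos(171.4°) + j·sin(171.4°)) = -11.47 + j1.735 V
Step 2 — Sum components: V_total = 43.54 - j246.2 V.
Step 3 — Convert to polar: |V_total| = 250.1 V, ∠V_total = -80.0°.

V_total = 250.1∠-80.0° V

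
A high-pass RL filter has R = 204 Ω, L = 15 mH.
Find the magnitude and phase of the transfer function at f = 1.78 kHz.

Step 1 — Angular frequency: ω = 2π·1780 = 1.118e+04 rad/s.
Step 2 — Transfer function: H(jω) = jωL/(R + jωL).
Step 3 — Numerator jωL = j·167.8; denominator R + jωL = 204 + j167.8.
Step 4 — H = 0.4034 + j0.4906.
Step 5 — Magnitude: |H| = 0.6352 (-3.9 dB); phase: φ = 50.6°.

|H| = 0.6352 (-3.9 dB), φ = 50.6°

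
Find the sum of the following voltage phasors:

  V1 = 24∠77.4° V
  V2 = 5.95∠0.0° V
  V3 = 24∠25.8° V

Step 1 — Convert each phasor to rectangular form:
  V1 = 24·(cos(77.4°) + j·sin(77.4°)) = 5.235 + j23.42 V
  V2 = 5.95·(cos(0.0°) + j·sin(0.0°)) = 5.95 V
  V3 = 24·(cos(25.8°) + j·sin(25.8°)) = 21.61 + j10.45 V
Step 2 — Sum components: V_total = 32.79 + j33.87 V.
Step 3 — Convert to polar: |V_total| = 47.14 V, ∠V_total = 45.9°.

V_total = 47.14∠45.9° V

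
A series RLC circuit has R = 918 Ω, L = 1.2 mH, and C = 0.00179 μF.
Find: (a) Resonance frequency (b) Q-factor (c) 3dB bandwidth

Step 1 — Resonance condition Im(Z)=0 gives ω₀ = 1/√(LC).
Step 2 — ω₀ = 1/√(0.0012·1.79e-09) = 6.823e+05 rad/s.
Step 3 — f₀ = ω₀/(2π) = 1.086e+05 Hz.
Step 4 — Series Q: Q = ω₀L/R = 6.823e+05·0.0012/918 = 0.8919.
Step 5 — 3dB bandwidth: Δω = ω₀/Q = 7.65e+05 rad/s; BW = Δω/(2π) = 1.218e+05 Hz.

(a) f₀ = 1.086e+05 Hz  (b) Q = 0.8919  (c) BW = 1.218e+05 Hz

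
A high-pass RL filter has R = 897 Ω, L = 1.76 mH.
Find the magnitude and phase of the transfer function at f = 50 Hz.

Step 1 — Angular frequency: ω = 2π·50 = 314.2 rad/s.
Step 2 — Transfer function: H(jω) = jωL/(R + jωL).
Step 3 — Numerator jωL = j·0.5529; denominator R + jωL = 897 + j0.5529.
Step 4 — H = 3.8e-07 + j0.0006164.
Step 5 — Magnitude: |H| = 0.0006164 (-64.2 dB); phase: φ = 90.0°.

|H| = 0.0006164 (-64.2 dB), φ = 90.0°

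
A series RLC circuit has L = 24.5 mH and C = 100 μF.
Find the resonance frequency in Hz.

Step 1 — Resonance condition Im(Z)=0 gives ω₀ = 1/√(LC).
Step 2 — ω₀ = 1/√(0.0245·0.0001) = 638.9 rad/s.
Step 3 — f₀ = ω₀/(2π) = 101.7 Hz.

f₀ = 101.7 Hz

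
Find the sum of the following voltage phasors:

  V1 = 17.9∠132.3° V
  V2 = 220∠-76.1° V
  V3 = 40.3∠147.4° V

Step 1 — Convert each phasor to rectangular form:
  V1 = 17.9·(cos(132.3°) + j·sin(132.3°)) = -12.05 + j13.24 V
  V2 = 220·(cos(-76.1°) + j·sin(-76.1°)) = 52.85 - j213.6 V
  V3 = 40.3·(cos(147.4°) + j·sin(147.4°)) = -33.95 + j21.71 V
Step 2 — Sum components: V_total = 6.852 - j178.6 V.
Step 3 — Convert to polar: |V_total| = 178.7 V, ∠V_total = -87.8°.

V_total = 178.7∠-87.8° V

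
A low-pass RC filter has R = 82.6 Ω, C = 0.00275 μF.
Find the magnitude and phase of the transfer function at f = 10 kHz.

Step 1 — Angular frequency: ω = 2π·1e+04 = 6.283e+04 rad/s.
Step 2 — Transfer function: H(jω) = 1/(1 + jωRC).
Step 3 — Denominator: 1 + jωRC = 1 + j·6.283e+04·82.6·2.75e-09 = 1 + j0.01427.
Step 4 — H = 0.9998 - j0.01427.
Step 5 — Magnitude: |H| = 0.9999 (-0.0 dB); phase: φ = -0.8°.

|H| = 0.9999 (-0.0 dB), φ = -0.8°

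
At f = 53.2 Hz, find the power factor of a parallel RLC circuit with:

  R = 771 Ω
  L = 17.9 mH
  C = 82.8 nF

Step 1 — Angular frequency: ω = 2π·f = 2π·53.2 = 334.3 rad/s.
Step 2 — Component impedances:
  R: Z = R = 771 Ω
  L: Z = jωL = j·334.3·0.0179 = 0 + j5.983 Ω
  C: Z = 1/(jωC) = -j/(ω·C) = 0 - j3.613e+04 Ω
Step 3 — Parallel combination: 1/Z_total = 1/R + 1/L + 1/C; Z_total = 0.04645 + j5.984 Ω = 5.984∠89.6° Ω.
Step 4 — Power factor: PF = cos(φ) = Re(Z)/|Z| = 0.04645/5.984 = 0.007762.
Step 5 — Type: Im(Z) = 5.984 ⇒ lagging (phase φ = 89.6°).

PF = 0.007762 (lagging, φ = 89.6°)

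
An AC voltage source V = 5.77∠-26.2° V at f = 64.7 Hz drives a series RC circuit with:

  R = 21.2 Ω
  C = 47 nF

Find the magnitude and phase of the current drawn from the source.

Step 1 — Angular frequency: ω = 2π·f = 2π·64.7 = 406.5 rad/s.
Step 2 — Component impedances:
  R: Z = R = 21.2 Ω
  C: Z = 1/(jωC) = -j/(ω·C) = 0 - j5.234e+04 Ω
Step 3 — Series combination: Z_total = R + C = 21.2 - j5.234e+04 Ω = 5.234e+04∠-90.0° Ω.
Step 4 — Source phasor: V = 5.77∠-26.2° V = 5.177 - j2.547 V.
Step 5 — Ohm's law: I = V / Z_total = (5.177 - j2.547) / (21.2 - j5.234e+04) = 4.871e-05 + j9.89e-05 A.
Step 6 — Convert to polar: |I| = 0.0001102 A, ∠I = 63.8°.

I = 0.0001102∠63.8° A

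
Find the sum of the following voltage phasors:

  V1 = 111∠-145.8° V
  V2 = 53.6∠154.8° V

Step 1 — Convert each phasor to rectangular form:
  V1 = 111·(cos(-145.8°) + j·sin(-145.8°)) = -91.81 - j62.39 V
  V2 = 53.6·(cos(154.8°) + j·sin(154.8°)) = -48.5 + j22.82 V
Step 2 — Sum components: V_total = -140.3 - j39.57 V.
Step 3 — Convert to polar: |V_total| = 145.8 V, ∠V_total = -164.3°.

V_total = 145.8∠-164.3° V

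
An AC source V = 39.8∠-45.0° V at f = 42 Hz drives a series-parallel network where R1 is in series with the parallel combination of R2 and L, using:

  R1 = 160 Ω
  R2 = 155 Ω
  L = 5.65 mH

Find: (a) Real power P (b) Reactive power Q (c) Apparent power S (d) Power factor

Step 1 — Angular frequency: ω = 2π·f = 2π·42 = 263.9 rad/s.
Step 2 — Component impedances:
  R1: Z = R = 160 Ω
  R2: Z = R = 155 Ω
  L: Z = jωL = j·263.9·0.00565 = 0 + j1.491 Ω
Step 3 — Parallel branch: R2 || L = 1/(1/R2 + 1/L) = 0.01434 + j1.491 Ω.
Step 4 — Series with R1: Z_total = R1 + (R2 || L) = 160 + j1.491 Ω = 160∠0.5° Ω.
Step 5 — Source phasor: V = 39.8∠-45.0° V = 28.14 - j28.14 V.
Step 6 — Current: I = V / Z = 0.1742 - j0.1775 A = 0.2487∠-45.5° A.
Step 7 — Complex power: S = V·I* = 9.899 + j0.09222 VA.
Step 8 — Real power: P = Re(S) = 9.899 W.
Step 9 — Reactive power: Q = Im(S) = 0.09222 VAR.
Step 10 — Apparent power: |S| = 9.899 VA.
Step 11 — Power factor: PF = P/|S| = 1 (lagging).

(a) P = 9.899 W  (b) Q = 0.09222 VAR  (c) S = 9.899 VA  (d) PF = 1 (lagging)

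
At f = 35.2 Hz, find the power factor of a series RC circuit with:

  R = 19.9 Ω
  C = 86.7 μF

Step 1 — Angular frequency: ω = 2π·f = 2π·35.2 = 221.2 rad/s.
Step 2 — Component impedances:
  R: Z = R = 19.9 Ω
  C: Z = 1/(jωC) = -j/(ω·C) = 0 - j52.15 Ω
Step 3 — Series combination: Z_total = R + C = 19.9 - j52.15 Ω = 55.82∠-69.1° Ω.
Step 4 — Power factor: PF = cos(φ) = Re(Z)/|Z| = 19.9/55.82 = 0.3565.
Step 5 — Type: Im(Z) = -52.15 ⇒ leading (phase φ = -69.1°).

PF = 0.3565 (leading, φ = -69.1°)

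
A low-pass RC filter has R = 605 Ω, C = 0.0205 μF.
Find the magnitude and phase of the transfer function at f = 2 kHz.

Step 1 — Angular frequency: ω = 2π·2000 = 1.257e+04 rad/s.
Step 2 — Transfer function: H(jω) = 1/(1 + jωRC).
Step 3 — Denominator: 1 + jωRC = 1 + j·1.257e+04·605·2.05e-08 = 1 + j0.1559.
Step 4 — H = 0.9763 - j0.1522.
Step 5 — Magnitude: |H| = 0.9881 (-0.1 dB); phase: φ = -8.9°.

|H| = 0.9881 (-0.1 dB), φ = -8.9°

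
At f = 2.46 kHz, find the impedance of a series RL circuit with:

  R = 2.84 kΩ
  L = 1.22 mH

Step 1 — Angular frequency: ω = 2π·f = 2π·2460 = 1.546e+04 rad/s.
Step 2 — Component impedances:
  R: Z = R = 2840 Ω
  L: Z = jωL = j·1.546e+04·0.00122 = 0 + j18.86 Ω
Step 3 — Series combination: Z_total = R + L = 2840 + j18.86 Ω = 2840∠0.4° Ω.

Z = 2840 + j18.86 Ω = 2840∠0.4° Ω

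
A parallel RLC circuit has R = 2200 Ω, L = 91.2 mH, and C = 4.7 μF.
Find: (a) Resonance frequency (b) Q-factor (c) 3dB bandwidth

Step 1 — Resonance: ω₀ = 1/√(LC) = 1/√(0.0912·4.7e-06) = 1527 rad/s.
Step 2 — f₀ = ω₀/(2π) = 243.1 Hz.
Step 3 — Parallel Q: Q = R/(ω₀L) = 2200/(1527·0.0912) = 15.79.
Step 4 — Bandwidth: Δω = ω₀/Q = 96.71 rad/s; BW = Δω/(2π) = 15.39 Hz.

(a) f₀ = 243.1 Hz  (b) Q = 15.79  (c) BW = 15.39 Hz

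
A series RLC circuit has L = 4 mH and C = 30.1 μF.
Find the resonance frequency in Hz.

Step 1 — Resonance condition Im(Z)=0 gives ω₀ = 1/√(LC).
Step 2 — ω₀ = 1/√(0.004·3.01e-05) = 2882 rad/s.
Step 3 — f₀ = ω₀/(2π) = 458.7 Hz.

f₀ = 458.7 Hz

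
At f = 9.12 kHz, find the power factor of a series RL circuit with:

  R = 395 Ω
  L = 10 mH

Step 1 — Angular frequency: ω = 2π·f = 2π·9120 = 5.73e+04 rad/s.
Step 2 — Component impedances:
  R: Z = R = 395 Ω
  L: Z = jωL = j·5.73e+04·0.01 = 0 + j573 Ω
Step 3 — Series combination: Z_total = R + L = 395 + j573 Ω = 696∠55.4° Ω.
Step 4 — Power factor: PF = cos(φ) = Re(Z)/|Z| = 395/696 = 0.5675.
Step 5 — Type: Im(Z) = 573 ⇒ lagging (phase φ = 55.4°).

PF = 0.5675 (lagging, φ = 55.4°)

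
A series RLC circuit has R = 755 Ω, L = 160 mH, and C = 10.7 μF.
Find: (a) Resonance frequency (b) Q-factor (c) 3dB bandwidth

Step 1 — Resonance: ω₀ = 1/√(LC) = 1/√(0.16·1.07e-05) = 764.3 rad/s.
Step 2 — f₀ = ω₀/(2π) = 121.6 Hz.
Step 3 — Series Q: Q = ω₀L/R = 764.3·0.16/755 = 0.162.
Step 4 — Bandwidth: Δω = ω₀/Q = 4719 rad/s; BW = Δω/(2π) = 751 Hz.

(a) f₀ = 121.6 Hz  (b) Q = 0.162  (c) BW = 751 Hz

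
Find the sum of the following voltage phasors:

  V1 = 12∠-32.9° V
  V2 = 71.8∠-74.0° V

Step 1 — Convert each phasor to rectangular form:
  V1 = 12·(cos(-32.9°) + j·sin(-32.9°)) = 10.08 - j6.518 V
  V2 = 71.8·(cos(-74.0°) + j·sin(-74.0°)) = 19.79 - j69.02 V
Step 2 — Sum components: V_total = 29.87 - j75.54 V.
Step 3 — Convert to polar: |V_total| = 81.23 V, ∠V_total = -68.4°.

V_total = 81.23∠-68.4° V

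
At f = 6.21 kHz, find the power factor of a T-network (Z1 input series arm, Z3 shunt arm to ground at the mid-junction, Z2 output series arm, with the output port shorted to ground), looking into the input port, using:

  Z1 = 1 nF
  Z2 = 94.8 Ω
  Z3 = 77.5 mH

Step 1 — Angular frequency: ω = 2π·f = 2π·6210 = 3.902e+04 rad/s.
Step 2 — Component impedances:
  Z1: Z = 1/(jωC) = -j/(ω·C) = 0 - j2.563e+04 Ω
  Z2: Z = R = 94.8 Ω
  Z3: Z = jωL = j·3.902e+04·0.0775 = 0 + j3024 Ω
Step 3 — With the output port shorted to ground, the output series arm Z2 runs from the junction to ground; the shunt arm Z3 also runs from the junction to ground. They appear in parallel: Z3 || Z2 = 94.71 + j2.969 Ω.
Step 4 — Series with input arm Z1: Z_in = Z1 + (Z3 || Z2) = 94.71 - j2.563e+04 Ω = 2.563e+04∠-89.8° Ω.
Step 5 — Power factor: PF = cos(φ) = Re(Z)/|Z| = 94.707/25626 = 0.003696.
Step 6 — Type: Im(Z) = -2.563e+04 ⇒ leading (phase φ = -89.8°).

PF = 0.003696 (leading, φ = -89.8°)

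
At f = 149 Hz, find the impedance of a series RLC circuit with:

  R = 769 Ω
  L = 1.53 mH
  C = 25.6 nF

Step 1 — Angular frequency: ω = 2π·f = 2π·149 = 936.2 rad/s.
Step 2 — Component impedances:
  R: Z = R = 769 Ω
  L: Z = jωL = j·936.2·0.00153 = 0 + j1.432 Ω
  C: Z = 1/(jωC) = -j/(ω·C) = 0 - j4.172e+04 Ω
Step 3 — Series combination: Z_total = R + L + C = 769 - j4.172e+04 Ω = 4.173e+04∠-88.9° Ω.

Z = 769 - j4.172e+04 Ω = 4.173e+04∠-88.9° Ω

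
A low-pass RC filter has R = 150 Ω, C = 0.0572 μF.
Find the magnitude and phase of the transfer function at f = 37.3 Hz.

Step 1 — Angular frequency: ω = 2π·37.3 = 234.4 rad/s.
Step 2 — Transfer function: H(jω) = 1/(1 + jωRC).
Step 3 — Denominator: 1 + jωRC = 1 + j·234.4·150·5.72e-08 = 1 + j0.002011.
Step 4 — H = 1 - j0.002011.
Step 5 — Magnitude: |H| = 1 (-0.0 dB); phase: φ = -0.1°.

|H| = 1 (-0.0 dB), φ = -0.1°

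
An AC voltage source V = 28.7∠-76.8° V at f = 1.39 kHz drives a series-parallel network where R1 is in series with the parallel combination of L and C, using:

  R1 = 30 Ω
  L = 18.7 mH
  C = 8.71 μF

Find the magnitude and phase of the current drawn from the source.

Step 1 — Angular frequency: ω = 2π·f = 2π·1390 = 8734 rad/s.
Step 2 — Component impedances:
  R1: Z = R = 30 Ω
  L: Z = jωL = j·8734·0.0187 = 0 + j163.3 Ω
  C: Z = 1/(jωC) = -j/(ω·C) = 0 - j13.15 Ω
Step 3 — Parallel branch: L || C = 1/(1/L + 1/C) = 0 - j14.3 Ω.
Step 4 — Series with R1: Z_total = R1 + (L || C) = 30 - j14.3 Ω = 33.23∠-25.5° Ω.
Step 5 — Source phasor: V = 28.7∠-76.8° V = 6.554 - j27.94 V.
Step 6 — Ohm's law: I = V / Z_total = (6.554 - j27.94) / (30 - j14.3) = 0.5397 - j0.6742 A.
Step 7 — Convert to polar: |I| = 0.8636 A, ∠I = -51.3°.

I = 0.8636∠-51.3° A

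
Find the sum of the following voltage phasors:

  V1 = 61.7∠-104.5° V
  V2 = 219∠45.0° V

Step 1 — Convert each phasor to rectangular form:
  V1 = 61.7·(cos(-104.5°) + j·sin(-104.5°)) = -15.45 - j59.73 V
  V2 = 219·(cos(45.0°) + j·sin(45.0°)) = 154.9 + j154.9 V
Step 2 — Sum components: V_total = 139.4 + j95.12 V.
Step 3 — Convert to polar: |V_total| = 168.8 V, ∠V_total = 34.3°.

V_total = 168.8∠34.3° V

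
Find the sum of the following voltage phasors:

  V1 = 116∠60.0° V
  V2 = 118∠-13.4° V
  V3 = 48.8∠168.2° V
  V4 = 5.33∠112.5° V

Step 1 — Convert each phasor to rectangular form:
  V1 = 116·(cos(60.0°) + j·sin(60.0°)) = 58 + j100.5 V
  V2 = 118·(cos(-13.4°) + j·sin(-13.4°)) = 114.8 - j27.35 V
  V3 = 48.8·(cos(168.2°) + j·sin(168.2°)) = -47.77 + j9.979 V
  V4 = 5.33·(cos(112.5°) + j·sin(112.5°)) = -2.04 + j4.924 V
Step 2 — Sum components: V_total = 123 + j88.02 V.
Step 3 — Convert to polar: |V_total| = 151.2 V, ∠V_total = 35.6°.

V_total = 151.2∠35.6° V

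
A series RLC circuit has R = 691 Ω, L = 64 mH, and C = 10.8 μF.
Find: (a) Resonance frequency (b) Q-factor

Step 1 — Resonance condition Im(Z)=0 gives ω₀ = 1/√(LC).
Step 2 — ω₀ = 1/√(0.064·1.08e-05) = 1203 rad/s.
Step 3 — f₀ = ω₀/(2π) = 191.4 Hz.
Step 4 — Series Q: Q = ω₀L/R = 1203·0.064/691 = 0.1114.

(a) f₀ = 191.4 Hz  (b) Q = 0.1114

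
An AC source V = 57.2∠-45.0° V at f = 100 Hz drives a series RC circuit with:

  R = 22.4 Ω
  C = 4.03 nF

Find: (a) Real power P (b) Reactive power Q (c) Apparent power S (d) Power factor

Step 1 — Angular frequency: ω = 2π·f = 2π·100 = 628.3 rad/s.
Step 2 — Component impedances:
  R: Z = R = 22.4 Ω
  C: Z = 1/(jωC) = -j/(ω·C) = 0 - j3.949e+05 Ω
Step 3 — Series combination: Z_total = R + C = 22.4 - j3.949e+05 Ω = 3.949e+05∠-90.0° Ω.
Step 4 — Source phasor: V = 57.2∠-45.0° V = 40.45 - j40.45 V.
Step 5 — Current: I = V / Z = 0.0001024 + j0.0001024 A = 0.0001448∠45.0° A.
Step 6 — Complex power: S = V·I* = 4.699e-07 - j0.008285 VA.
Step 7 — Real power: P = Re(S) = 4.699e-07 W.
Step 8 — Reactive power: Q = Im(S) = -0.008285 VAR.
Step 9 — Apparent power: |S| = 0.008285 VA.
Step 10 — Power factor: PF = P/|S| = 5.672e-05 (leading).

(a) P = 4.699e-07 W  (b) Q = -0.008285 VAR  (c) S = 0.008285 VA  (d) PF = 5.672e-05 (leading)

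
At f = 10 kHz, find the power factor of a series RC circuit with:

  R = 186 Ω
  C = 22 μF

Step 1 — Angular frequency: ω = 2π·f = 2π·1e+04 = 6.283e+04 rad/s.
Step 2 — Component impedances:
  R: Z = R = 186 Ω
  C: Z = 1/(jωC) = -j/(ω·C) = 0 - j0.7234 Ω
Step 3 — Series combination: Z_total = R + C = 186 - j0.7234 Ω = 186∠-0.2° Ω.
Step 4 — Power factor: PF = cos(φ) = Re(Z)/|Z| = 186/186 = 1.
Step 5 — Type: Im(Z) = -0.7234 ⇒ leading (phase φ = -0.2°).

PF = 1 (leading, φ = -0.2°)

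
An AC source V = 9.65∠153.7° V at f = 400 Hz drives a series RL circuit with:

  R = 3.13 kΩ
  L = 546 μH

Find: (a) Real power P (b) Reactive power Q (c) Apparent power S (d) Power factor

Step 1 — Angular frequency: ω = 2π·f = 2π·400 = 2513 rad/s.
Step 2 — Component impedances:
  R: Z = R = 3130 Ω
  L: Z = jωL = j·2513·0.000546 = 0 + j1.372 Ω
Step 3 — Series combination: Z_total = R + L = 3130 + j1.372 Ω = 3130∠0.0° Ω.
Step 4 — Source phasor: V = 9.65∠153.7° V = -8.651 + j4.276 V.
Step 5 — Current: I = V / Z = -0.002763 + j0.001367 A = 0.003083∠153.7° A.
Step 6 — Complex power: S = V·I* = 0.02975 + j1.304e-05 VA.
Step 7 — Real power: P = Re(S) = 0.02975 W.
Step 8 — Reactive power: Q = Im(S) = 1.304e-05 VAR.
Step 9 — Apparent power: |S| = 0.02975 VA.
Step 10 — Power factor: PF = P/|S| = 1 (lagging).

(a) P = 0.02975 W  (b) Q = 1.304e-05 VAR  (c) S = 0.02975 VA  (d) PF = 1 (lagging)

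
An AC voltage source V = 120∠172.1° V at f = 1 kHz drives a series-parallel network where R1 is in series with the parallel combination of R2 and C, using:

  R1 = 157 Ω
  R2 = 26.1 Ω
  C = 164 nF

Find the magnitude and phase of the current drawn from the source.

Step 1 — Angular frequency: ω = 2π·f = 2π·1000 = 6283 rad/s.
Step 2 — Component impedances:
  R1: Z = R = 157 Ω
  R2: Z = R = 26.1 Ω
  C: Z = 1/(jωC) = -j/(ω·C) = 0 - j970.5 Ω
Step 3 — Parallel branch: R2 || C = 1/(1/R2 + 1/C) = 26.08 - j0.7014 Ω.
Step 4 — Series with R1: Z_total = R1 + (R2 || C) = 183.1 - j0.7014 Ω = 183.1∠-0.2° Ω.
Step 5 — Source phasor: V = 120∠172.1° V = -118.9 + j16.49 V.
Step 6 — Ohm's law: I = V / Z_total = (-118.9 + j16.49) / (183.1 - j0.7014) = -0.6496 + j0.0876 A.
Step 7 — Convert to polar: |I| = 0.6554 A, ∠I = 172.3°.

I = 0.6554∠172.3° A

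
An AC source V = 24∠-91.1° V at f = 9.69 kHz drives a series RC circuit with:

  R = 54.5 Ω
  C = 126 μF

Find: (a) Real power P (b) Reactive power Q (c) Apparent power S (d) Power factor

Step 1 — Angular frequency: ω = 2π·f = 2π·9690 = 6.088e+04 rad/s.
Step 2 — Component impedances:
  R: Z = R = 54.5 Ω
  C: Z = 1/(jωC) = -j/(ω·C) = 0 - j0.1304 Ω
Step 3 — Series combination: Z_total = R + C = 54.5 - j0.1304 Ω = 54.5∠-0.1° Ω.
Step 4 — Source phasor: V = 24∠-91.1° V = -0.4607 - j24 V.
Step 5 — Current: I = V / Z = -0.007401 - j0.4403 A = 0.4404∠-91.0° A.
Step 6 — Complex power: S = V·I* = 10.57 - j0.02528 VA.
Step 7 — Real power: P = Re(S) = 10.57 W.
Step 8 — Reactive power: Q = Im(S) = -0.02528 VAR.
Step 9 — Apparent power: |S| = 10.57 VA.
Step 10 — Power factor: PF = P/|S| = 1 (leading).

(a) P = 10.57 W  (b) Q = -0.02528 VAR  (c) S = 10.57 VA  (d) PF = 1 (leading)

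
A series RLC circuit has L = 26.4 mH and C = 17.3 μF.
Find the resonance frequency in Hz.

Step 1 — Resonance condition Im(Z)=0 gives ω₀ = 1/√(LC).
Step 2 — ω₀ = 1/√(0.0264·1.73e-05) = 1480 rad/s.
Step 3 — f₀ = ω₀/(2π) = 235.5 Hz.

f₀ = 235.5 Hz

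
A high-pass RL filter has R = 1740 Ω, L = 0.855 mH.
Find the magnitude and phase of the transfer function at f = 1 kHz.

Step 1 — Angular frequency: ω = 2π·1000 = 6283 rad/s.
Step 2 — Transfer function: H(jω) = jωL/(R + jωL).
Step 3 — Numerator jωL = j·5.372; denominator R + jωL = 1740 + j5.372.
Step 4 — H = 9.532e-06 + j0.003087.
Step 5 — Magnitude: |H| = 0.003087 (-50.2 dB); phase: φ = 89.8°.

|H| = 0.003087 (-50.2 dB), φ = 89.8°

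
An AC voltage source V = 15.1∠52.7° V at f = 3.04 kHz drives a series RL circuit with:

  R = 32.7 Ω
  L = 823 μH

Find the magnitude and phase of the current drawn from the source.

Step 1 — Angular frequency: ω = 2π·f = 2π·3040 = 1.91e+04 rad/s.
Step 2 — Component impedances:
  R: Z = R = 32.7 Ω
  L: Z = jωL = j·1.91e+04·0.000823 = 0 + j15.72 Ω
Step 3 — Series combination: Z_total = R + L = 32.7 + j15.72 Ω = 36.28∠25.7° Ω.
Step 4 — Source phasor: V = 15.1∠52.7° V = 9.15 + j12.01 V.
Step 5 — Ohm's law: I = V / Z_total = (9.15 + j12.01) / (32.7 + j15.72) = 0.3707 + j0.1891 A.
Step 6 — Convert to polar: |I| = 0.4162 A, ∠I = 27.0°.

I = 0.4162∠27.0° A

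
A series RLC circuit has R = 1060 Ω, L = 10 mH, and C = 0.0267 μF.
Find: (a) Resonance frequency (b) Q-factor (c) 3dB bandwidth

Step 1 — Resonance condition Im(Z)=0 gives ω₀ = 1/√(LC).
Step 2 — ω₀ = 1/√(0.01·2.67e-08) = 6.12e+04 rad/s.
Step 3 — f₀ = ω₀/(2π) = 9740 Hz.
Step 4 — Series Q: Q = ω₀L/R = 6.12e+04·0.01/1060 = 0.5773.
Step 5 — 3dB bandwidth: Δω = ω₀/Q = 1.06e+05 rad/s; BW = Δω/(2π) = 1.687e+04 Hz.

(a) f₀ = 9740 Hz  (b) Q = 0.5773  (c) BW = 1.687e+04 Hz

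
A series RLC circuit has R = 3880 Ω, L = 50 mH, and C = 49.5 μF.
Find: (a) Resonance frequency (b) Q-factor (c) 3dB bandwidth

Step 1 — Resonance: ω₀ = 1/√(LC) = 1/√(0.05·4.95e-05) = 635.6 rad/s.
Step 2 — f₀ = ω₀/(2π) = 101.2 Hz.
Step 3 — Series Q: Q = ω₀L/R = 635.6·0.05/3880 = 0.008191.
Step 4 — Bandwidth: Δω = ω₀/Q = 7.76e+04 rad/s; BW = Δω/(2π) = 1.235e+04 Hz.

(a) f₀ = 101.2 Hz  (b) Q = 0.008191  (c) BW = 1.235e+04 Hz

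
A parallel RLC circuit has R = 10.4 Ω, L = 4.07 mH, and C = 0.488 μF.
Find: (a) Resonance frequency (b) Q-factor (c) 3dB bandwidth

Step 1 — Resonance: ω₀ = 1/√(LC) = 1/√(0.00407·4.88e-07) = 2.244e+04 rad/s.
Step 2 — f₀ = ω₀/(2π) = 3571 Hz.
Step 3 — Parallel Q: Q = R/(ω₀L) = 10.4/(2.244e+04·0.00407) = 0.1139.
Step 4 — Bandwidth: Δω = ω₀/Q = 1.97e+05 rad/s; BW = Δω/(2π) = 3.136e+04 Hz.

(a) f₀ = 3571 Hz  (b) Q = 0.1139  (c) BW = 3.136e+04 Hz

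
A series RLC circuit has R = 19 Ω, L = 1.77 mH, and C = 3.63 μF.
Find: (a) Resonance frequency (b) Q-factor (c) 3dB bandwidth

Step 1 — Resonance condition Im(Z)=0 gives ω₀ = 1/√(LC).
Step 2 — ω₀ = 1/√(0.00177·3.63e-06) = 1.248e+04 rad/s.
Step 3 — f₀ = ω₀/(2π) = 1986 Hz.
Step 4 — Series Q: Q = ω₀L/R = 1.248e+04·0.00177/19 = 1.162.
Step 5 — 3dB bandwidth: Δω = ω₀/Q = 1.073e+04 rad/s; BW = Δω/(2π) = 1708 Hz.

(a) f₀ = 1986 Hz  (b) Q = 1.162  (c) BW = 1708 Hz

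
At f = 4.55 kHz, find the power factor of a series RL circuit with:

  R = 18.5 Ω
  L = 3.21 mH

Step 1 — Angular frequency: ω = 2π·f = 2π·4550 = 2.859e+04 rad/s.
Step 2 — Component impedances:
  R: Z = R = 18.5 Ω
  L: Z = jωL = j·2.859e+04·0.00321 = 0 + j91.77 Ω
Step 3 — Series combination: Z_total = R + L = 18.5 + j91.77 Ω = 93.62∠78.6° Ω.
Step 4 — Power factor: PF = cos(φ) = Re(Z)/|Z| = 18.5/93.62 = 0.1976.
Step 5 — Type: Im(Z) = 91.77 ⇒ lagging (phase φ = 78.6°).

PF = 0.1976 (lagging, φ = 78.6°)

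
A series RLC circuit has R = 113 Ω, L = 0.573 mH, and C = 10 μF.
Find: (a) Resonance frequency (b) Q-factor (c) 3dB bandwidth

Step 1 — Resonance: ω₀ = 1/√(LC) = 1/√(0.000573·1e-05) = 1.321e+04 rad/s.
Step 2 — f₀ = ω₀/(2π) = 2103 Hz.
Step 3 — Series Q: Q = ω₀L/R = 1.321e+04·0.000573/113 = 0.06699.
Step 4 — Bandwidth: Δω = ω₀/Q = 1.972e+05 rad/s; BW = Δω/(2π) = 3.139e+04 Hz.

(a) f₀ = 2103 Hz  (b) Q = 0.06699  (c) BW = 3.139e+04 Hz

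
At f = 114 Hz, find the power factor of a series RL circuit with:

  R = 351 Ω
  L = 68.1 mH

Step 1 — Angular frequency: ω = 2π·f = 2π·114 = 716.3 rad/s.
Step 2 — Component impedances:
  R: Z = R = 351 Ω
  L: Z = jωL = j·716.3·0.0681 = 0 + j48.78 Ω
Step 3 — Series combination: Z_total = R + L = 351 + j48.78 Ω = 354.4∠7.9° Ω.
Step 4 — Power factor: PF = cos(φ) = Re(Z)/|Z| = 351/354.37 = 0.9905.
Step 5 — Type: Im(Z) = 48.78 ⇒ lagging (phase φ = 7.9°).

PF = 0.9905 (lagging, φ = 7.9°)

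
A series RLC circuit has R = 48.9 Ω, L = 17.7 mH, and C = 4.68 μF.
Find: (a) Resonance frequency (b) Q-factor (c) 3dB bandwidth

Step 1 — Resonance: ω₀ = 1/√(LC) = 1/√(0.0177·4.68e-06) = 3474 rad/s.
Step 2 — f₀ = ω₀/(2π) = 553 Hz.
Step 3 — Series Q: Q = ω₀L/R = 3474·0.0177/48.9 = 1.258.
Step 4 — Bandwidth: Δω = ω₀/Q = 2763 rad/s; BW = Δω/(2π) = 439.7 Hz.

(a) f₀ = 553 Hz  (b) Q = 1.258  (c) BW = 439.7 Hz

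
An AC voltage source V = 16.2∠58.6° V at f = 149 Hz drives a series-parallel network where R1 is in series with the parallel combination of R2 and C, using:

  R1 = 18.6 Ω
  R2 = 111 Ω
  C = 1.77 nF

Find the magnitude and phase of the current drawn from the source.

Step 1 — Angular frequency: ω = 2π·f = 2π·149 = 936.2 rad/s.
Step 2 — Component impedances:
  R1: Z = R = 18.6 Ω
  R2: Z = R = 111 Ω
  C: Z = 1/(jωC) = -j/(ω·C) = 0 - j6.035e+05 Ω
Step 3 — Parallel branch: R2 || C = 1/(1/R2 + 1/C) = 111 - j0.02042 Ω.
Step 4 — Series with R1: Z_total = R1 + (R2 || C) = 129.6 - j0.02042 Ω = 129.6∠-0.0° Ω.
Step 5 — Source phasor: V = 16.2∠58.6° V = 8.44 + j13.83 V.
Step 6 — Ohm's law: I = V / Z_total = (8.44 + j13.83) / (129.6 - j0.02042) = 0.06511 + j0.1067 A.
Step 7 — Convert to polar: |I| = 0.125 A, ∠I = 58.6°.

I = 0.125∠58.6° A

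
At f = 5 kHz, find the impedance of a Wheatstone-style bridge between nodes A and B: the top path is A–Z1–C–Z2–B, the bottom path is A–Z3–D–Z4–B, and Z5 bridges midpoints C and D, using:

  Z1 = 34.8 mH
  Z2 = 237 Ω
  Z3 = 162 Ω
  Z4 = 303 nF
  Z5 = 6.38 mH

Step 1 — Angular frequency: ω = 2π·f = 2π·5000 = 3.142e+04 rad/s.
Step 2 — Component impedances:
  Z1: Z = jωL = j·3.142e+04·0.0348 = 0 + j1093 Ω
  Z2: Z = R = 237 Ω
  Z3: Z = R = 162 Ω
  Z4: Z = 1/(jωC) = -j/(ω·C) = 0 - j105.1 Ω
  Z5: Z = jωL = j·3.142e+04·0.00638 = 0 + j200.4 Ω
Step 3 — Bridge requires nodal analysis (the Z5 bridge couples midpoints C and D, so the two paths cannot be reduced to a simple series/parallel combination). Setting node B to ground and injecting 1 A at node A, the 3-node admittance system at A, C, D solves to V_A = Z_AB = 202.6 - j75.76 Ω = 216.3∠-20.5° Ω.

Z = 202.6 - j75.76 Ω = 216.3∠-20.5° Ω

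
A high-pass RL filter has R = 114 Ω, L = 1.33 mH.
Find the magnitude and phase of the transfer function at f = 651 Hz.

Step 1 — Angular frequency: ω = 2π·651 = 4090 rad/s.
Step 2 — Transfer function: H(jω) = jωL/(R + jωL).
Step 3 — Numerator jωL = j·5.44; denominator R + jωL = 114 + j5.44.
Step 4 — H = 0.002272 + j0.04761.
Step 5 — Magnitude: |H| = 0.04767 (-26.4 dB); phase: φ = 87.3°.

|H| = 0.04767 (-26.4 dB), φ = 87.3°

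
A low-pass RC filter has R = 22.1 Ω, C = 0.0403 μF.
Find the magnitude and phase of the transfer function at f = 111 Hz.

Step 1 — Angular frequency: ω = 2π·111 = 697.4 rad/s.
Step 2 — Transfer function: H(jω) = 1/(1 + jωRC).
Step 3 — Denominator: 1 + jωRC = 1 + j·697.4·22.1·4.03e-08 = 1 + j0.0006212.
Step 4 — H = 1 - j0.0006212.
Step 5 — Magnitude: |H| = 1 (-0.0 dB); phase: φ = -0.0°.

|H| = 1 (-0.0 dB), φ = -0.0°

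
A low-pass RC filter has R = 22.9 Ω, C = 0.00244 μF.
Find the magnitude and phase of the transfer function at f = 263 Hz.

Step 1 — Angular frequency: ω = 2π·263 = 1652 rad/s.
Step 2 — Transfer function: H(jω) = 1/(1 + jωRC).
Step 3 — Denominator: 1 + jωRC = 1 + j·1652·22.9·2.44e-09 = 1 + j9.233e-05.
Step 4 — H = 1 - j9.233e-05.
Step 5 — Magnitude: |H| = 1 (-0.0 dB); phase: φ = -0.0°.

|H| = 1 (-0.0 dB), φ = -0.0°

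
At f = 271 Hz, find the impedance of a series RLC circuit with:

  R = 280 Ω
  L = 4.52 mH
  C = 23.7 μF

Step 1 — Angular frequency: ω = 2π·f = 2π·271 = 1703 rad/s.
Step 2 — Component impedances:
  R: Z = R = 280 Ω
  L: Z = jωL = j·1703·0.00452 = 0 + j7.696 Ω
  C: Z = 1/(jωC) = -j/(ω·C) = 0 - j24.78 Ω
Step 3 — Series combination: Z_total = R + L + C = 280 - j17.08 Ω = 280.5∠-3.5° Ω.

Z = 280 - j17.08 Ω = 280.5∠-3.5° Ω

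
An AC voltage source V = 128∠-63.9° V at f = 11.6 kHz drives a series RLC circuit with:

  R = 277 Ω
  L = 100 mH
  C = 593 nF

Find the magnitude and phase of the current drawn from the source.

Step 1 — Angular frequency: ω = 2π·f = 2π·1.16e+04 = 7.288e+04 rad/s.
Step 2 — Component impedances:
  R: Z = R = 277 Ω
  L: Z = jωL = j·7.288e+04·0.1 = 0 + j7288 Ω
  C: Z = 1/(jωC) = -j/(ω·C) = 0 - j23.14 Ω
Step 3 — Series combination: Z_total = R + L + C = 277 + j7265 Ω = 7271∠87.8° Ω.
Step 4 — Source phasor: V = 128∠-63.9° V = 56.31 - j114.9 V.
Step 5 — Ohm's law: I = V / Z_total = (56.31 - j114.9) / (277 + j7265) = -0.0155 - j0.008342 A.
Step 6 — Convert to polar: |I| = 0.01761 A, ∠I = -151.7°.

I = 0.01761∠-151.7° A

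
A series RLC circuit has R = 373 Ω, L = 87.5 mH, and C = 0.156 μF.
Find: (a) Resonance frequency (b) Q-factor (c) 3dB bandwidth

Step 1 — Resonance: ω₀ = 1/√(LC) = 1/√(0.0875·1.56e-07) = 8559 rad/s.
Step 2 — f₀ = ω₀/(2π) = 1362 Hz.
Step 3 — Series Q: Q = ω₀L/R = 8559·0.0875/373 = 2.008.
Step 4 — Bandwidth: Δω = ω₀/Q = 4263 rad/s; BW = Δω/(2π) = 678.5 Hz.

(a) f₀ = 1362 Hz  (b) Q = 2.008  (c) BW = 678.5 Hz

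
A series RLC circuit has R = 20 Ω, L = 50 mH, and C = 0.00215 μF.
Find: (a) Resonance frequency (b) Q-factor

Step 1 — Resonance condition Im(Z)=0 gives ω₀ = 1/√(LC).
Step 2 — ω₀ = 1/√(0.05·2.15e-09) = 9.645e+04 rad/s.
Step 3 — f₀ = ω₀/(2π) = 1.535e+04 Hz.
Step 4 — Series Q: Q = ω₀L/R = 9.645e+04·0.05/20 = 241.1.

(a) f₀ = 1.535e+04 Hz  (b) Q = 241.1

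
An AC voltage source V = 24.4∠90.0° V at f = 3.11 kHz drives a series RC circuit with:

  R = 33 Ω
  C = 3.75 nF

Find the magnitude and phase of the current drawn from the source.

Step 1 — Angular frequency: ω = 2π·f = 2π·3110 = 1.954e+04 rad/s.
Step 2 — Component impedances:
  R: Z = R = 33 Ω
  C: Z = 1/(jωC) = -j/(ω·C) = 0 - j1.365e+04 Ω
Step 3 — Series combination: Z_total = R + C = 33 - j1.365e+04 Ω = 1.365e+04∠-89.9° Ω.
Step 4 — Source phasor: V = 24.4∠90.0° V = 0 + j24.4 V.
Step 5 — Ohm's law: I = V / Z_total = (0 + j24.4) / (33 - j1.365e+04) = -0.001788 + j4.324e-06 A.
Step 6 — Convert to polar: |I| = 0.001788 A, ∠I = 179.9°.

I = 0.001788∠179.9° A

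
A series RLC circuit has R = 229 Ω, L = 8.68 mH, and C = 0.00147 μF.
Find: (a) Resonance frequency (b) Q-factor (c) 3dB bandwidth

Step 1 — Resonance: ω₀ = 1/√(LC) = 1/√(0.00868·1.47e-09) = 2.8e+05 rad/s.
Step 2 — f₀ = ω₀/(2π) = 4.456e+04 Hz.
Step 3 — Series Q: Q = ω₀L/R = 2.8e+05·0.00868/229 = 10.61.
Step 4 — Bandwidth: Δω = ω₀/Q = 2.638e+04 rad/s; BW = Δω/(2π) = 4199 Hz.

(a) f₀ = 4.456e+04 Hz  (b) Q = 10.61  (c) BW = 4199 Hz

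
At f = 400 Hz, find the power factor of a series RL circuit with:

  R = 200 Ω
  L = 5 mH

Step 1 — Angular frequency: ω = 2π·f = 2π·400 = 2513 rad/s.
Step 2 — Component impedances:
  R: Z = R = 200 Ω
  L: Z = jωL = j·2513·0.005 = 0 + j12.57 Ω
Step 3 — Series combination: Z_total = R + L = 200 + j12.57 Ω = 200.4∠3.6° Ω.
Step 4 — Power factor: PF = cos(φ) = Re(Z)/|Z| = 200/200.4 = 0.998.
Step 5 — Type: Im(Z) = 12.57 ⇒ lagging (phase φ = 3.6°).

PF = 0.998 (lagging, φ = 3.6°)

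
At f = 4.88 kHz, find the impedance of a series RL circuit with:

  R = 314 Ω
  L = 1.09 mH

Step 1 — Angular frequency: ω = 2π·f = 2π·4880 = 3.066e+04 rad/s.
Step 2 — Component impedances:
  R: Z = R = 314 Ω
  L: Z = jωL = j·3.066e+04·0.00109 = 0 + j33.42 Ω
Step 3 — Series combination: Z_total = R + L = 314 + j33.42 Ω = 315.8∠6.1° Ω.

Z = 314 + j33.42 Ω = 315.8∠6.1° Ω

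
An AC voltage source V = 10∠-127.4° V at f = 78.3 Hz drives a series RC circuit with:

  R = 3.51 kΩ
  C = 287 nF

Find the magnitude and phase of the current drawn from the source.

Step 1 — Angular frequency: ω = 2π·f = 2π·78.3 = 492 rad/s.
Step 2 — Component impedances:
  R: Z = R = 3510 Ω
  C: Z = 1/(jωC) = -j/(ω·C) = 0 - j7082 Ω
Step 3 — Series combination: Z_total = R + C = 3510 - j7082 Ω = 7904∠-63.6° Ω.
Step 4 — Source phasor: V = 10∠-127.4° V = -6.074 - j7.944 V.
Step 5 — Ohm's law: I = V / Z_total = (-6.074 - j7.944) / (3510 - j7082) = 0.0005593 - j0.001135 A.
Step 6 — Convert to polar: |I| = 0.001265 A, ∠I = -63.8°.

I = 0.001265∠-63.8° A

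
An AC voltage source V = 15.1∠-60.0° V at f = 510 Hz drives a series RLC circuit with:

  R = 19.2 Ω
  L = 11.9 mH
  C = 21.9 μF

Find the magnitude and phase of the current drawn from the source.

Step 1 — Angular frequency: ω = 2π·f = 2π·510 = 3204 rad/s.
Step 2 — Component impedances:
  R: Z = R = 19.2 Ω
  L: Z = jωL = j·3204·0.0119 = 0 + j38.13 Ω
  C: Z = 1/(jωC) = -j/(ω·C) = 0 - j14.25 Ω
Step 3 — Series combination: Z_total = R + L + C = 19.2 + j23.88 Ω = 30.64∠51.2° Ω.
Step 4 — Source phasor: V = 15.1∠-60.0° V = 7.55 - j13.08 V.
Step 5 — Ohm's law: I = V / Z_total = (7.55 - j13.08) / (19.2 + j23.88) = -0.1782 - j0.4594 A.
Step 6 — Convert to polar: |I| = 0.4928 A, ∠I = -111.2°.

I = 0.4928∠-111.2° A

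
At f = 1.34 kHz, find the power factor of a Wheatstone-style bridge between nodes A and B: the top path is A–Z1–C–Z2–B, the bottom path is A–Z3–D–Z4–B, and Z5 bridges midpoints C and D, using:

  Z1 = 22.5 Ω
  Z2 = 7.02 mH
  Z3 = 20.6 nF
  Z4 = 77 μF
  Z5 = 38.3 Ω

Step 1 — Angular frequency: ω = 2π·f = 2π·1340 = 8419 rad/s.
Step 2 — Component impedances:
  Z1: Z = R = 22.5 Ω
  Z2: Z = jωL = j·8419·0.00702 = 0 + j59.1 Ω
  Z3: Z = 1/(jωC) = -j/(ω·C) = 0 - j5766 Ω
  Z4: Z = 1/(jωC) = -j/(ω·C) = 0 - j1.542 Ω
  Z5: Z = R = 38.3 Ω
Step 3 — Bridge requires nodal analysis (the Z5 bridge couples midpoints C and D, so the two paths cannot be reduced to a simple series/parallel combination). Setting node B to ground and injecting 1 A at node A, the 3-node admittance system at A, C, D solves to V_A = Z_AB = 50.8 + j16.66 Ω = 53.46∠18.2° Ω.
Step 4 — Power factor: PF = cos(φ) = Re(Z)/|Z| = 50.8/53.46 = 0.9502.
Step 5 — Type: Im(Z) = 16.66 ⇒ lagging (phase φ = 18.2°).

PF = 0.9502 (lagging, φ = 18.2°)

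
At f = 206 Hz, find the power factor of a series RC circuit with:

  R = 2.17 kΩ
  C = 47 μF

Step 1 — Angular frequency: ω = 2π·f = 2π·206 = 1294 rad/s.
Step 2 — Component impedances:
  R: Z = R = 2170 Ω
  C: Z = 1/(jωC) = -j/(ω·C) = 0 - j16.44 Ω
Step 3 — Series combination: Z_total = R + C = 2170 - j16.44 Ω = 2170∠-0.4° Ω.
Step 4 — Power factor: PF = cos(φ) = Re(Z)/|Z| = 2170/2170 = 1.
Step 5 — Type: Im(Z) = -16.44 ⇒ leading (phase φ = -0.4°).

PF = 1 (leading, φ = -0.4°)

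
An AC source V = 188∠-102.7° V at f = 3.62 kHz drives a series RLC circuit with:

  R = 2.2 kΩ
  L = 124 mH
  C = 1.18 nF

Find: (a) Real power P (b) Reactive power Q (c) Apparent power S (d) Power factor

Step 1 — Angular frequency: ω = 2π·f = 2π·3620 = 2.275e+04 rad/s.
Step 2 — Component impedances:
  R: Z = R = 2200 Ω
  L: Z = jωL = j·2.275e+04·0.124 = 0 + j2820 Ω
  C: Z = 1/(jωC) = -j/(ω·C) = 0 - j3.726e+04 Ω
Step 3 — Series combination: Z_total = R + L + C = 2200 - j3.444e+04 Ω = 3.451e+04∠-86.3° Ω.
Step 4 — Source phasor: V = 188∠-102.7° V = -41.33 - j183.4 V.
Step 5 — Current: I = V / Z = 0.005227 - j0.001534 A = 0.005448∠-16.4° A.
Step 6 — Complex power: S = V·I* = 0.0653 - j1.022 VA.
Step 7 — Real power: P = Re(S) = 0.0653 W.
Step 8 — Reactive power: Q = Im(S) = -1.022 VAR.
Step 9 — Apparent power: |S| = 1.024 VA.
Step 10 — Power factor: PF = P/|S| = 0.06375 (leading).

(a) P = 0.0653 W  (b) Q = -1.022 VAR  (c) S = 1.024 VA  (d) PF = 0.06375 (leading)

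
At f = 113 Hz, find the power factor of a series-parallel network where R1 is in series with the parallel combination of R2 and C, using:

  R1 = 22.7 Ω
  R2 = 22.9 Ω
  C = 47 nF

Step 1 — Angular frequency: ω = 2π·f = 2π·113 = 710 rad/s.
Step 2 — Component impedances:
  R1: Z = R = 22.7 Ω
  R2: Z = R = 22.9 Ω
  C: Z = 1/(jωC) = -j/(ω·C) = 0 - j2.997e+04 Ω
Step 3 — Parallel branch: R2 || C = 1/(1/R2 + 1/C) = 22.9 - j0.0175 Ω.
Step 4 — Series with R1: Z_total = R1 + (R2 || C) = 45.6 - j0.0175 Ω = 45.6∠-0.0° Ω.
Step 5 — Power factor: PF = cos(φ) = Re(Z)/|Z| = 45.6/45.6 = 1.
Step 6 — Type: Im(Z) = -0.0175 ⇒ leading (phase φ = -0.0°).

PF = 1 (leading, φ = -0.0°)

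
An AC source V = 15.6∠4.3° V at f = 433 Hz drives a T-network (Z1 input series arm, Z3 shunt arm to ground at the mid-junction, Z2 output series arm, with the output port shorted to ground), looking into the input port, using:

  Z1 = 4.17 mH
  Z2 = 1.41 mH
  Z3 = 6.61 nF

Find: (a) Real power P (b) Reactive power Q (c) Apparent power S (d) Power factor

Step 1 — Angular frequency: ω = 2π·f = 2π·433 = 2721 rad/s.
Step 2 — Component impedances:
  Z1: Z = jωL = j·2721·0.00417 = 0 + j11.34 Ω
  Z2: Z = jωL = j·2721·0.00141 = 0 + j3.836 Ω
  Z3: Z = 1/(jωC) = -j/(ω·C) = 0 - j5.561e+04 Ω
Step 3 — With the output port shorted to ground, the output series arm Z2 runs from the junction to ground; the shunt arm Z3 also runs from the junction to ground. They appear in parallel: Z3 || Z2 = 0 + j3.836 Ω.
Step 4 — Series with input arm Z1: Z_in = Z1 + (Z3 || Z2) = 0 + j15.18 Ω = 15.18∠90.0° Ω.
Step 5 — Source phasor: V = 15.6∠4.3° V = 15.56 + j1.17 V.
Step 6 — Current: I = V / Z = 0.07705 - j1.025 A = 1.028∠-85.7° A.
Step 7 — Complex power: S = V·I* = 0 + j16.03 VA.
Step 8 — Real power: P = Re(S) = 0 W.
Step 9 — Reactive power: Q = Im(S) = 16.03 VAR.
Step 10 — Apparent power: |S| = 16.03 VA.
Step 11 — Power factor: PF = P/|S| = 0 (lagging).

(a) P = 0 W  (b) Q = 16.03 VAR  (c) S = 16.03 VA  (d) PF = 0 (lagging)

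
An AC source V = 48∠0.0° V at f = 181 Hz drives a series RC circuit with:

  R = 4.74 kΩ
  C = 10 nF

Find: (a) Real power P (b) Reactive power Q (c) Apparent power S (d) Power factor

Step 1 — Angular frequency: ω = 2π·f = 2π·181 = 1137 rad/s.
Step 2 — Component impedances:
  R: Z = R = 4740 Ω
  C: Z = 1/(jωC) = -j/(ω·C) = 0 - j8.793e+04 Ω
Step 3 — Series combination: Z_total = R + C = 4740 - j8.793e+04 Ω = 8.806e+04∠-86.9° Ω.
Step 4 — Source phasor: V = 48∠0.0° V = 48 V.
Step 5 — Current: I = V / Z = 2.934e-05 + j0.0005443 A = 0.0005451∠86.9° A.
Step 6 — Complex power: S = V·I* = 0.001408 - j0.02613 VA.
Step 7 — Real power: P = Re(S) = 0.001408 W.
Step 8 — Reactive power: Q = Im(S) = -0.02613 VAR.
Step 9 — Apparent power: |S| = 0.02616 VA.
Step 10 — Power factor: PF = P/|S| = 0.05383 (leading).

(a) P = 0.001408 W  (b) Q = -0.02613 VAR  (c) S = 0.02616 VA  (d) PF = 0.05383 (leading)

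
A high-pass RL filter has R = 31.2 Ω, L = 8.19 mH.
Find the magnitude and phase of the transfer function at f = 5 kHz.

Step 1 — Angular frequency: ω = 2π·5000 = 3.142e+04 rad/s.
Step 2 — Transfer function: H(jω) = jωL/(R + jωL).
Step 3 — Numerator jωL = j·257.3; denominator R + jωL = 31.2 + j257.3.
Step 4 — H = 0.9855 + j0.1195.
Step 5 — Magnitude: |H| = 0.9927 (-0.1 dB); phase: φ = 6.9°.

|H| = 0.9927 (-0.1 dB), φ = 6.9°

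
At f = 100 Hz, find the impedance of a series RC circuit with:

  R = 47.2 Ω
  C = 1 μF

Step 1 — Angular frequency: ω = 2π·f = 2π·100 = 628.3 rad/s.
Step 2 — Component impedances:
  R: Z = R = 47.2 Ω
  C: Z = 1/(jωC) = -j/(ω·C) = 0 - j1592 Ω
Step 3 — Series combination: Z_total = R + C = 47.2 - j1592 Ω = 1592∠-88.3° Ω.

Z = 47.2 - j1592 Ω = 1592∠-88.3° Ω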